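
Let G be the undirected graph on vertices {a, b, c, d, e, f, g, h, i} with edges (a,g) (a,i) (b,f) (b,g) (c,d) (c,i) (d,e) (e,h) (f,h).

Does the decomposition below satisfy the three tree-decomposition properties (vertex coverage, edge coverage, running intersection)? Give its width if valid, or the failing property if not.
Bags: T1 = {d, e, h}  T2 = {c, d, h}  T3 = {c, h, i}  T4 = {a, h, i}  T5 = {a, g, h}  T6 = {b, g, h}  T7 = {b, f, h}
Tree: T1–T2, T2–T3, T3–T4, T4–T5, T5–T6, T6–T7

Checking the three conditions: (i) the bags cover all of {a, b, c, d, e, f, g, h, i}; (ii) for each edge, some bag contains both endpoints; (iii) the bags containing any fixed vertex form a subtree. All hold, so the decomposition is valid with width 3 − 1 = 2.

Yes; width 2.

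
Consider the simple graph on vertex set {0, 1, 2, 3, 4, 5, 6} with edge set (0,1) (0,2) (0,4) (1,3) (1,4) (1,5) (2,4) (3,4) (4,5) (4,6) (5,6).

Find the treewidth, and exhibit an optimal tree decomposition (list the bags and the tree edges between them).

Treewidth 2.
Bags: B1 = {0, 1, 4}  B2 = {1, 4, 5}  B3 = {0, 2, 4}  B4 = {4, 5, 6}  B5 = {1, 3, 4}
Tree: B1–B2, B1–B3, B2–B4, B2–B5

The largest bag has 3 vertices, giving width 2; this decomposition certifies tw(G) ≤ 2. Conversely, {0, 1, 4} is a clique of size 3, and the vertices of any clique must share a bag in every tree decomposition; so some bag has ≥ 3 vertices and tw(G) ≥ 2. Therefore the treewidth is 2.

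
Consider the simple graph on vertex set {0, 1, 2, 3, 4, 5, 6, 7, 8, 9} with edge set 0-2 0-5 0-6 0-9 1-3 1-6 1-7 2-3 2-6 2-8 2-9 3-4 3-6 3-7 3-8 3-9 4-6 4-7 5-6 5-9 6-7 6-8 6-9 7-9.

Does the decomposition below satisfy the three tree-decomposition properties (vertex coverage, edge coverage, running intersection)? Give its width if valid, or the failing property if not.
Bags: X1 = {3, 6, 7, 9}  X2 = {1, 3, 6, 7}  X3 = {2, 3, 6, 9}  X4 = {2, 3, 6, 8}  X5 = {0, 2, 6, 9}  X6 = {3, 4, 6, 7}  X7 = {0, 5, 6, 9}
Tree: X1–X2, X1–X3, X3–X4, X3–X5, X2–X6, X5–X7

Yes; width 3.

Vertex coverage: the bags together contain {0, 1, 2, 3, 4, 5, 6, 7, 8, 9}, the full vertex set. Edge coverage: each edge of G has both endpoints in at least one bag. Running intersection: for every vertex, the bags containing it form a connected subtree. All three properties hold, so this is a valid tree decomposition of width max|bag| − 1 = 3, and hence tw(G) ≤ 3.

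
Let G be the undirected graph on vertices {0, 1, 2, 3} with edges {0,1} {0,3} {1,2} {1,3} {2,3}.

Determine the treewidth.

A width-2 tree decomposition is:
Bags: B1 = {1, 2, 3}  B2 = {0, 1, 3}
Tree: B1–B2
Every bag has size at most 3, so the width is 3 − 1 = 2 and tw(G) ≤ 2. Conversely, {0, 1, 3} is a clique of size 3, and the vertices of any clique must share a bag in every tree decomposition; so some bag has ≥ 3 vertices and tw(G) ≥ 2. Hence tw(G) = 2 exactly.

2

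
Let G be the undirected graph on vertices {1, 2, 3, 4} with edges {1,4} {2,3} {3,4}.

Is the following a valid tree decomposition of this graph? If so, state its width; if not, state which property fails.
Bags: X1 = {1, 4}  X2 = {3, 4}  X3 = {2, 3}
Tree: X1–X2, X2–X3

Yes; width 1.

Every vertex of G appears in some bag (union = {1, 2, 3, 4}); every edge is covered by a bag; and for each vertex v the set of bags containing v is connected in the bag tree. The decomposition is therefore valid. The largest bag has 2 vertices, so the width is 1.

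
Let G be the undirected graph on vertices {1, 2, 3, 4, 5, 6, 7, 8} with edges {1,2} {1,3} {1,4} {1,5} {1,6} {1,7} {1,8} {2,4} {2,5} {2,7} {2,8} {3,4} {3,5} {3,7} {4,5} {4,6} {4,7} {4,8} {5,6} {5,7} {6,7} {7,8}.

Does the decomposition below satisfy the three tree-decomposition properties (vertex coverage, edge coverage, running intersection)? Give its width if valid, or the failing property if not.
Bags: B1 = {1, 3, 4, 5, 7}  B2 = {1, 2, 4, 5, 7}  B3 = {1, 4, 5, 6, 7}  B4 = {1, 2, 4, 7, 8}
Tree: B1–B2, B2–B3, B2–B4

Checking the three conditions: (i) the bags cover all of {1, 2, 3, 4, 5, 6, 7, 8}; (ii) for each edge, some bag contains both endpoints; (iii) the bags containing any fixed vertex form a subtree. All hold, so the decomposition is valid with width 5 − 1 = 4.

Yes; width 4.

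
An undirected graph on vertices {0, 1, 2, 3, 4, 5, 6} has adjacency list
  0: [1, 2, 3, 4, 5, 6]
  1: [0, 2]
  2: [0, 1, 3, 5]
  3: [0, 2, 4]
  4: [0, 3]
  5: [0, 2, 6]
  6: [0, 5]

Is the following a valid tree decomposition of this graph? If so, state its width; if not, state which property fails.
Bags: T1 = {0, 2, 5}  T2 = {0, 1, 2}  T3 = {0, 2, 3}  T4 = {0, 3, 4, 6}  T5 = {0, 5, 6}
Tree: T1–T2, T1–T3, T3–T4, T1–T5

No — bags containing vertex 6 are not connected in the tree.

A tree decomposition must satisfy three properties: every vertex lies in some bag; for every edge, both endpoints lie together in some bag; and for every vertex, the bags containing it form a connected subtree. Here bags containing vertex 6 are not connected in the tree, so the decomposition is invalid.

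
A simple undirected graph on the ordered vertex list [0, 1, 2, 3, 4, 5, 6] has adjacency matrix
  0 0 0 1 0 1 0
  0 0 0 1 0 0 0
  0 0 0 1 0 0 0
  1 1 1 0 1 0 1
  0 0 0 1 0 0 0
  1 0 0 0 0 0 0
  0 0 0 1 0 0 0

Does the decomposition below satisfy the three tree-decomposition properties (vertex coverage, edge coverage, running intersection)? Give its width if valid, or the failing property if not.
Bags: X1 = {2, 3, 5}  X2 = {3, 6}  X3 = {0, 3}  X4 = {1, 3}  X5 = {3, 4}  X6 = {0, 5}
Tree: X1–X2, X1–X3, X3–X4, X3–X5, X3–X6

A tree decomposition must satisfy three properties: every vertex lies in some bag; for every edge, both endpoints lie together in some bag; and for every vertex, the bags containing it form a connected subtree. Here bags containing vertex 5 are not connected in the tree, so the decomposition is invalid.

No — bags containing vertex 5 are not connected in the tree.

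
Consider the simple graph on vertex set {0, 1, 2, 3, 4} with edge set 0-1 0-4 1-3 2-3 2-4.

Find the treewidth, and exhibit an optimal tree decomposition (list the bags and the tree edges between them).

The largest bag has 3 vertices, giving width 2; this decomposition certifies tw(G) ≤ 2. Since 3–2–4–0–1–3 is a cycle in G, G is not acyclic. Forests are exactly the graphs of treewidth ≤ 1, so tw(G) ≥ 2. Therefore the treewidth is 2.

Treewidth 2.
Bags: B1 = {2, 3, 4}  B2 = {0, 3, 4}  B3 = {0, 1, 3}
Tree: B1–B2, B2–B3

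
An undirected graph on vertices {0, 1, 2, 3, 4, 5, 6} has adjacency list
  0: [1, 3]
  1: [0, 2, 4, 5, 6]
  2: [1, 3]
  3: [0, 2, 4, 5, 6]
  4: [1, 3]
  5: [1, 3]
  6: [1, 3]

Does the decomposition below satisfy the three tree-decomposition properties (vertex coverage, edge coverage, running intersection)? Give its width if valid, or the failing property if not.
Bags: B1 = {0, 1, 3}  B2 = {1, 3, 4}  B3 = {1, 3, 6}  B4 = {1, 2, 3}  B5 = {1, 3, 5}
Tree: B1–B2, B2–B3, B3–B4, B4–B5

Yes; width 2.

Checking the three conditions: (i) the bags cover all of {0, 1, 2, 3, 4, 5, 6}; (ii) for each edge, some bag contains both endpoints; (iii) the bags containing any fixed vertex form a subtree. All hold, so the decomposition is valid with width 3 − 1 = 2.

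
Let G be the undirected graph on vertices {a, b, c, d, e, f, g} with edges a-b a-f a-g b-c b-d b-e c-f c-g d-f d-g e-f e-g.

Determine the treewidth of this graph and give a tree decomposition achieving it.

Treewidth 3.
Bags: B1 = {a, b, f, g}  B2 = {b, c, f, g}  B3 = {b, d, f, g}  B4 = {b, e, f, g}
Tree: B1–B2, B2–B3, B3–B4

Each bag holds 4 vertices, so the decomposition has width 3, which upper-bounds the treewidth. For the lower bound: the 4 vertex sets {a,b}, {c,g}, {f}, {d} are disjoint, each induces a connected subgraph, and every pair is joined by at least one edge of G. Contracting each set to a single vertex therefore yields K_{4} as a minor, and since treewidth is minor-monotone, tw(G) ≥ tw(K_{4}) = 3. Hence tw(G) = 3 exactly.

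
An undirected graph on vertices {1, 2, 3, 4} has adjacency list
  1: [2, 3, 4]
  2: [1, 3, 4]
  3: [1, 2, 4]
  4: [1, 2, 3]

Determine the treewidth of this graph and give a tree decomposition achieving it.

Treewidth 3.
Bags: B1 = {1, 2, 3, 4}
Tree: (single bag)

A single bag containing all 4 vertices is trivially a valid decomposition of width 3. Conversely, {1, 2, 3, 4} is a clique of size 4, and the vertices of any clique must share a bag in every tree decomposition; so some bag has ≥ 4 vertices and tw(G) ≥ 3. The upper and lower bounds meet at 3, so that is the treewidth.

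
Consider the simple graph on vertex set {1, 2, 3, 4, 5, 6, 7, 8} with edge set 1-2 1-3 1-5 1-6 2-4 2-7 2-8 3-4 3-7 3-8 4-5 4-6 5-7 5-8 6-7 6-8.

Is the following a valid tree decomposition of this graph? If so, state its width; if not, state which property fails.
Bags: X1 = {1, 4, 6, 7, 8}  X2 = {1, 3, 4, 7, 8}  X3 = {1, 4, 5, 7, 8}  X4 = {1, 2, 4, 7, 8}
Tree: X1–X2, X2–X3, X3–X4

Yes; width 4.

Every vertex of G appears in some bag (union = {1, 2, 3, 4, 5, 6, 7, 8}); every edge is covered by a bag; and for each vertex v the set of bags containing v is connected in the bag tree. The decomposition is therefore valid. The largest bag has 5 vertices, so the width is 4.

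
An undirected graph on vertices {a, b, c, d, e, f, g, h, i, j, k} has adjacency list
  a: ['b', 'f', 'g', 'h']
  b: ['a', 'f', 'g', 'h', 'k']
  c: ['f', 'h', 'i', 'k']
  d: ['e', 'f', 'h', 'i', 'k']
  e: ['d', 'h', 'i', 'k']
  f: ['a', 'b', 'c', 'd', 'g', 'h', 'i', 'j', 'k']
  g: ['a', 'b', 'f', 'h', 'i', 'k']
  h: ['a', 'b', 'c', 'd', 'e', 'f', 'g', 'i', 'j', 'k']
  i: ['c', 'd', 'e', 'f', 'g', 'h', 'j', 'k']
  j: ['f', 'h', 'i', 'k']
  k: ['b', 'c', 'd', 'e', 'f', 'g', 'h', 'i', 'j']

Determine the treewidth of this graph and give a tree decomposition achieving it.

Treewidth 4.
One optimal decomposition is:
Bags: B1 = {b, f, g, h, k}  B2 = {f, g, h, i, k}  B3 = {a, b, f, g, h}  B4 = {f, h, i, j, k}  B5 = {c, f, h, i, k}  B6 = {d, f, h, i, k}  B7 = {d, e, h, i, k}
Tree: B1–B2, B1–B3, B2–B4, B4–B5, B5–B6, B6–B7

Every bag has size at most 5, so the width is 5 − 1 = 4 and tw(G) ≤ 4. For the lower bound, the 5 vertices {d, e, h, i, k} are pairwise adjacent, and any tree decomposition puts a clique entirely inside one bag — forcing width ≥ 4. Therefore the treewidth is 4.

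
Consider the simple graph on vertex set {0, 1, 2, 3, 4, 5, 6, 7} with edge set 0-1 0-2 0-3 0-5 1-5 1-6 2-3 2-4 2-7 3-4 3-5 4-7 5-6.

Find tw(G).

2

A width-2 tree decomposition is:
Bags: B1 = {0, 2, 3}  B2 = {0, 3, 5}  B3 = {0, 1, 5}  B4 = {2, 3, 4}  B5 = {1, 5, 6}  B6 = {2, 4, 7}
Tree: B1–B2, B2–B3, B1–B4, B3–B5, B4–B6
Every bag has size at most 3, so the width is 3 − 1 = 2 and tw(G) ≤ 2. Conversely, {0, 1, 5} is a clique of size 3, and the vertices of any clique must share a bag in every tree decomposition; so some bag has ≥ 3 vertices and tw(G) ≥ 2. The upper and lower bounds meet at 2, so that is the treewidth.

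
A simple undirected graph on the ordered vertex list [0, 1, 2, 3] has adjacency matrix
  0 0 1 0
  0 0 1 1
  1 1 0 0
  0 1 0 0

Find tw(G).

1

A width-1 tree decomposition is:
Bags: B1 = {1, 3}  B2 = {1, 2}  B3 = {0, 2}
Tree: B1–B2, B2–B3
Every bag has size at most 2, so the width is 2 − 1 = 1 and tw(G) ≤ 1. Since G has at least one edge (e.g. 1–3), it is not an edgeless graph, so tw(G) ≥ 1. Combining the bounds, tw(G) = 1.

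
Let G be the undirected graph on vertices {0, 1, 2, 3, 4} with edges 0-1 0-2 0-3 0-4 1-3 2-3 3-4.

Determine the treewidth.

A width-2 tree decomposition is:
Bags: B1 = {0, 2, 3}  B2 = {0, 3, 4}  B3 = {0, 1, 3}
Tree: B1–B2, B1–B3
The largest bag has 3 vertices, giving width 2; this decomposition certifies tw(G) ≤ 2. For the lower bound, the 3 vertices {0, 1, 3} are pairwise adjacent, and any tree decomposition puts a clique entirely inside one bag — forcing width ≥ 2. Combining the bounds, tw(G) = 2.

2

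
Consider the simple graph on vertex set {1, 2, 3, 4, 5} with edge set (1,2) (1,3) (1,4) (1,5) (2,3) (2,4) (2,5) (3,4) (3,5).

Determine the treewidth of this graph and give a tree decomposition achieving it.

Every bag has size at most 4, so the width is 4 − 1 = 3 and tw(G) ≤ 3. Conversely, {1, 2, 3, 4} is a clique of size 4, and the vertices of any clique must share a bag in every tree decomposition; so some bag has ≥ 4 vertices and tw(G) ≥ 3. Therefore the treewidth is 3.

Treewidth 3.
One optimal decomposition is:
Bags: B1 = {1, 2, 3, 4}  B2 = {1, 2, 3, 5}
Tree: B1–B2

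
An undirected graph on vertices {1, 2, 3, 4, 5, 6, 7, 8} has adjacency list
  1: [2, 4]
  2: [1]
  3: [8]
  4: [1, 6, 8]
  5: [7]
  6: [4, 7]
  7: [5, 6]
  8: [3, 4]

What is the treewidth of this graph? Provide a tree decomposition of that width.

Treewidth 1.
One such decomposition:
Bags: B1 = {5, 7}  B2 = {6, 7}  B3 = {4, 6}  B4 = {4, 8}  B5 = {1, 4}  B6 = {3, 8}  B7 = {1, 2}
Tree: B1–B2, B2–B3, B3–B4, B4–B5, B4–B6, B5–B7

Every bag has size at most 2, so the width is 2 − 1 = 1 and tw(G) ≤ 1. G has an edge, so its treewidth is at least 1. Hence tw(G) = 1 exactly.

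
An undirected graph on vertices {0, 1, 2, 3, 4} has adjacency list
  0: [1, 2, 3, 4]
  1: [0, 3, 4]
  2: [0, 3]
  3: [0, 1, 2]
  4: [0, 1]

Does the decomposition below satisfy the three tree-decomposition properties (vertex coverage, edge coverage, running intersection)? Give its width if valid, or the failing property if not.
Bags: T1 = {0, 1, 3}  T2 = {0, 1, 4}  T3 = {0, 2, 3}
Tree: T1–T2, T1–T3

Yes; width 2.

Vertex coverage: the bags together contain {0, 1, 2, 3, 4}, the full vertex set. Edge coverage: each edge of G has both endpoints in at least one bag. Running intersection: for every vertex, the bags containing it form a connected subtree. All three properties hold, so this is a valid tree decomposition of width max|bag| − 1 = 2, and hence tw(G) ≤ 2.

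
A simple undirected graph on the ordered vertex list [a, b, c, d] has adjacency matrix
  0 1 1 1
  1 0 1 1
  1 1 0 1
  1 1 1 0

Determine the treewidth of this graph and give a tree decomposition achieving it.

Treewidth 3.
Bags: B1 = {a, b, c, d}
Tree: (single bag)

With just one bag of size 4, the width is 4 − 1 = 3, so tw(G) ≤ 3. On the other hand G contains the 4-clique {a, b, c, d}. A clique must lie in a single bag of any decomposition, so no decomposition can have width below 3. Combining the bounds, tw(G) = 3.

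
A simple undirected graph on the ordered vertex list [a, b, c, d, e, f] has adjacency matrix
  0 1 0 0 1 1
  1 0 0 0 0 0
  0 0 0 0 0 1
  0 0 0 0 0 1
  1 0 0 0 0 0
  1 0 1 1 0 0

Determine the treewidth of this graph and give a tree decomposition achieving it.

Treewidth 1.
One optimal decomposition is:
Bags: B1 = {a, f}  B2 = {d, f}  B3 = {a, b}  B4 = {a, e}  B5 = {c, f}
Tree: B1–B2, B1–B3, B3–B4, B2–B5

Every bag has size at most 2, so the width is 2 − 1 = 1 and tw(G) ≤ 1. Since G has at least one edge (e.g. a–f), it is not an edgeless graph, so tw(G) ≥ 1. The upper and lower bounds meet at 1, so that is the treewidth.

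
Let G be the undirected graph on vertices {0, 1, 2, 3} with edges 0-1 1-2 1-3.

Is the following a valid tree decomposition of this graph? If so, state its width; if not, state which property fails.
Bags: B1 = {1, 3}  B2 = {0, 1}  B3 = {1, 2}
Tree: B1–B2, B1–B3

Every vertex of G appears in some bag (union = {0, 1, 2, 3}); every edge is covered by a bag; and for each vertex v the set of bags containing v is connected in the bag tree. The decomposition is therefore valid. The largest bag has 2 vertices, so the width is 1.

Yes; width 1.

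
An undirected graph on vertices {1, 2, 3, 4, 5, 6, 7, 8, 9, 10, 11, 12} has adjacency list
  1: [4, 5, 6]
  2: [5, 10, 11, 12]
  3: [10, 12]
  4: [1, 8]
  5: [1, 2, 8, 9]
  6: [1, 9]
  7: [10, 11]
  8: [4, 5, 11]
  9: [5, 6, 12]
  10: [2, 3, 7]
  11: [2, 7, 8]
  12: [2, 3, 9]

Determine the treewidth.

A width-3 tree decomposition is:
Bags: B1 = {1, 4, 6, 8}  B2 = {1, 5, 6, 8}  B3 = {5, 6, 8, 9}  B4 = {5, 8, 9, 11}  B5 = {2, 5, 9, 11}  B6 = {2, 9, 11, 12}  B7 = {2, 7, 11, 12}  B8 = {2, 7, 10, 12}  B9 = {3, 7, 10, 12}
Tree: B1–B2, B2–B3, B3–B4, B4–B5, B5–B6, B6–B7, B7–B8, B8–B9
Every bag has size at most 4, so the width is 4 − 1 = 3 and tw(G) ≤ 3. For the lower bound: the 4 vertex sets {1,4,6}, {8}, {5}, {2,9,11,12} are disjoint, each induces a connected subgraph, and every pair is joined by at least one edge of G. Contracting each set to a single vertex therefore yields K_{4} as a minor, and since treewidth is minor-monotone, tw(G) ≥ tw(K_{4}) = 3. Hence tw(G) = 3 exactly.

3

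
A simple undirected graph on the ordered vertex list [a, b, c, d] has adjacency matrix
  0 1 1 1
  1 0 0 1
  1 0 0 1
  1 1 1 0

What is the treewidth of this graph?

2

A width-2 tree decomposition is:
Bags: B1 = {a, b, d}  B2 = {a, c, d}
Tree: B1–B2
Every bag has size at most 3, so the width is 3 − 1 = 2 and tw(G) ≤ 2. For the lower bound, the 3 vertices {a, c, d} are pairwise adjacent, and any tree decomposition puts a clique entirely inside one bag — forcing width ≥ 2. Therefore the treewidth is 2.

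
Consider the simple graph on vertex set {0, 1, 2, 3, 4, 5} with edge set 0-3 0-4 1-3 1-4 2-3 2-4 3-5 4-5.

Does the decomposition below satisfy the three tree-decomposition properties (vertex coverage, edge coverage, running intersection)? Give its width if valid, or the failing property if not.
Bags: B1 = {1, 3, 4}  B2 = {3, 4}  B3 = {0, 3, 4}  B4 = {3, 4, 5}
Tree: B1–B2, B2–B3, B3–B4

A tree decomposition must satisfy three properties: every vertex lies in some bag; for every edge, both endpoints lie together in some bag; and for every vertex, the bags containing it form a connected subtree. Here vertex 2 appears in no bag, so the decomposition is invalid.

No — vertex 2 appears in no bag.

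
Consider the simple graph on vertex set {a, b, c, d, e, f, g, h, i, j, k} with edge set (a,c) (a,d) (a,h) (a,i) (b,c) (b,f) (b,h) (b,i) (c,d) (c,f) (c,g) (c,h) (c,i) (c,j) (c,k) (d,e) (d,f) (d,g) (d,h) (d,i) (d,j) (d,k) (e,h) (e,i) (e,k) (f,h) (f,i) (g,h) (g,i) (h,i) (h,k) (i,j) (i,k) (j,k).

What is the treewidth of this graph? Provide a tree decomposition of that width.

Each bag holds 5 vertices, so the decomposition has width 4, which upper-bounds the treewidth. On the other hand G contains the 5-clique {c, d, i, j, k}. A clique must lie in a single bag of any decomposition, so no decomposition can have width below 4. Hence tw(G) = 4 exactly.

Treewidth 4.
One optimal decomposition is:
Bags: B1 = {c, d, g, h, i}  B2 = {c, d, h, i, k}  B3 = {c, d, f, h, i}  B4 = {b, c, f, h, i}  B5 = {d, e, h, i, k}  B6 = {a, c, d, h, i}  B7 = {c, d, i, j, k}
Tree: B1–B2, B1–B3, B3–B4, B2–B5, B2–B6, B2–B7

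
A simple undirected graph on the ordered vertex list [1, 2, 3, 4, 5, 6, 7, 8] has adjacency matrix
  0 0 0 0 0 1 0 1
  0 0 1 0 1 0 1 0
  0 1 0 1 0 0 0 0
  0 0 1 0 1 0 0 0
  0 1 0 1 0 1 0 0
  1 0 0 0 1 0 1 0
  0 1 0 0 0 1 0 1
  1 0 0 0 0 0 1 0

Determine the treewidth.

2

A width-2 tree decomposition is:
Bags: B1 = {1, 7, 8}  B2 = {1, 6, 7}  B3 = {2, 6, 7}  B4 = {2, 5, 6}  B5 = {2, 3, 5}  B6 = {3, 4, 5}
Tree: B1–B2, B2–B3, B3–B4, B4–B5, B5–B6
Each bag holds 3 vertices, so the decomposition has width 2, which upper-bounds the treewidth. For the lower bound, G contains the cycle 8–1–6–7–8, so G is not a forest; only forests have treewidth ≤ 1, hence tw(G) ≥ 2. Therefore the treewidth is 2.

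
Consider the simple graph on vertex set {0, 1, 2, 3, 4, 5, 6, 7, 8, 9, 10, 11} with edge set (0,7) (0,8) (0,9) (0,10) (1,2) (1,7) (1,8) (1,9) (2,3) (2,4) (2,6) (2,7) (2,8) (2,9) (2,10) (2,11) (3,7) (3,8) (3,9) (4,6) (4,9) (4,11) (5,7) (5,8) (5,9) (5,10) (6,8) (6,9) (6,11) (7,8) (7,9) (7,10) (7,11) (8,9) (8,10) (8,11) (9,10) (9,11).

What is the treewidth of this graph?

4

A width-4 tree decomposition is:
Bags: B1 = {2, 7, 8, 9, 10}  B2 = {2, 7, 8, 9, 11}  B3 = {5, 7, 8, 9, 10}  B4 = {2, 3, 7, 8, 9}  B5 = {2, 6, 8, 9, 11}  B6 = {1, 2, 7, 8, 9}  B7 = {2, 4, 6, 9, 11}  B8 = {0, 7, 8, 9, 10}
Tree: B1–B2, B1–B3, B1–B4, B2–B5, B4–B6, B5–B7, B3–B8
The largest bag has 5 vertices, giving width 4; this decomposition certifies tw(G) ≤ 4. For the lower bound, the 5 vertices {2, 6, 8, 9, 11} are pairwise adjacent, and any tree decomposition puts a clique entirely inside one bag — forcing width ≥ 4. Therefore the treewidth is 4.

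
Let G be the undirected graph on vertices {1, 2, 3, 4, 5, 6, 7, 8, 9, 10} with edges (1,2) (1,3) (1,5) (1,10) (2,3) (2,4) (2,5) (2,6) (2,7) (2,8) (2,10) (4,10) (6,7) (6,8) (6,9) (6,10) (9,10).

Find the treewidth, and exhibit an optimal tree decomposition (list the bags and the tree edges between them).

Treewidth 2.
One such decomposition:
Bags: B1 = {6, 9, 10}  B2 = {2, 6, 10}  B3 = {2, 6, 7}  B4 = {1, 2, 10}  B5 = {1, 2, 5}  B6 = {1, 2, 3}  B7 = {2, 6, 8}  B8 = {2, 4, 10}
Tree: B1–B2, B2–B3, B2–B4, B4–B5, B5–B6, B2–B7, B4–B8

Each bag holds 3 vertices, so the decomposition has width 2, which upper-bounds the treewidth. Conversely, {6, 9, 10} is a clique of size 3, and the vertices of any clique must share a bag in every tree decomposition; so some bag has ≥ 3 vertices and tw(G) ≥ 2. Therefore the treewidth is 2.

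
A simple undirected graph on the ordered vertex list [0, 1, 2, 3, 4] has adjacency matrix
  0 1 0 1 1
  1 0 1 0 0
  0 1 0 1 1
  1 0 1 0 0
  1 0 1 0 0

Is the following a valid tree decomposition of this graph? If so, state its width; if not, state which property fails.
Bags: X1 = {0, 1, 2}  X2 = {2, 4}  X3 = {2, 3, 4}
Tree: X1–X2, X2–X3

A tree decomposition must satisfy three properties: every vertex lies in some bag; for every edge, both endpoints lie together in some bag; and for every vertex, the bags containing it form a connected subtree. Here edge (0,4) lies in no bag, so the decomposition is invalid.

No — edge (0,4) lies in no bag.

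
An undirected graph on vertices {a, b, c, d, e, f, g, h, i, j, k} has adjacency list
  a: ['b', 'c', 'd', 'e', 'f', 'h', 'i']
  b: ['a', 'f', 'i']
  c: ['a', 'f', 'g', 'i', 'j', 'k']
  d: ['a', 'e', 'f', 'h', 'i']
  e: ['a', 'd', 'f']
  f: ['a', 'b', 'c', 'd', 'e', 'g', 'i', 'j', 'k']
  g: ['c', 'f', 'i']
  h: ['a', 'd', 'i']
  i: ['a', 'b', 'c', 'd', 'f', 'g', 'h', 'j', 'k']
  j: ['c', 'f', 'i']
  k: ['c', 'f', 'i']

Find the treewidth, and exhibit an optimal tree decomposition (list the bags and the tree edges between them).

Every bag has size at most 4, so the width is 4 − 1 = 3 and tw(G) ≤ 3. For the lower bound, the 4 vertices {a, d, h, i} are pairwise adjacent, and any tree decomposition puts a clique entirely inside one bag — forcing width ≥ 3. Therefore the treewidth is 3.

Treewidth 3.
Bags: B1 = {a, c, f, i}  B2 = {c, f, i, k}  B3 = {a, d, f, i}  B4 = {a, d, e, f}  B5 = {c, f, i, j}  B6 = {c, f, g, i}  B7 = {a, d, h, i}  B8 = {a, b, f, i}
Tree: B1–B2, B1–B3, B3–B4, B2–B5, B2–B6, B3–B7, B1–B8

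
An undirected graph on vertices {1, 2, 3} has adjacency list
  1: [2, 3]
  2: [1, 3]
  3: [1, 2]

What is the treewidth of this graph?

2

A width-2 tree decomposition is:
Bags: B1 = {1, 2, 3}
Tree: (single bag)
With just one bag of size 3, the width is 3 − 1 = 2, so tw(G) ≤ 2. Conversely, {1, 2, 3} is a clique of size 3, and the vertices of any clique must share a bag in every tree decomposition; so some bag has ≥ 3 vertices and tw(G) ≥ 2. Combining the bounds, tw(G) = 2.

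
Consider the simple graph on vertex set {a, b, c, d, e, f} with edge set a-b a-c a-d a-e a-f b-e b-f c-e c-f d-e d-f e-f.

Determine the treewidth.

3

A width-3 tree decomposition is:
Bags: B1 = {a, c, e, f}  B2 = {a, b, e, f}  B3 = {a, d, e, f}
Tree: B1–B2, B1–B3
Every bag has size at most 4, so the width is 4 − 1 = 3 and tw(G) ≤ 3. Conversely, {a, d, e, f} is a clique of size 4, and the vertices of any clique must share a bag in every tree decomposition; so some bag has ≥ 4 vertices and tw(G) ≥ 3. Therefore the treewidth is 3.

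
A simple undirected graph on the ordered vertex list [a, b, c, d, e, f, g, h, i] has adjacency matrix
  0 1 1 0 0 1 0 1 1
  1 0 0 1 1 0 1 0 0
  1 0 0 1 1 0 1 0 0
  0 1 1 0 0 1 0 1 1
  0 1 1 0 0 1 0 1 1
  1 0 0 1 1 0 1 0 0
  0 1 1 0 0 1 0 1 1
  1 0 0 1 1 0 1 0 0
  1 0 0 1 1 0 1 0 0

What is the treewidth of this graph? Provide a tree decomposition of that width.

Treewidth 4.
Bags: B1 = {a, b, d, e, g}  B2 = {a, c, d, e, g}  B3 = {a, d, e, g, h}  B4 = {a, d, e, f, g}  B5 = {a, d, e, g, i}
Tree: B1–B2, B2–B3, B3–B4, B4–B5

The largest bag has 5 vertices, giving width 4; this decomposition certifies tw(G) ≤ 4. For the lower bound: the 5 vertex sets {b,g}, {c,e}, {a,h}, {d}, {f} are disjoint, each induces a connected subgraph, and every pair is joined by at least one edge of G. Contracting each set to a single vertex therefore yields K_{5} as a minor, and since treewidth is minor-monotone, tw(G) ≥ tw(K_{5}) = 4. The upper and lower bounds meet at 4, so that is the treewidth.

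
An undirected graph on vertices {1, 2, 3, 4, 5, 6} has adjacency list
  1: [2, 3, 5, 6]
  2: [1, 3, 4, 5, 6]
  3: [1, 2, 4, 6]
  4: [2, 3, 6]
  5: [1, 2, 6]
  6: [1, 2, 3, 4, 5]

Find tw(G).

A width-3 tree decomposition is:
Bags: B1 = {1, 2, 5, 6}  B2 = {1, 2, 3, 6}  B3 = {2, 3, 4, 6}
Tree: B1–B2, B2–B3
Every bag has size at most 4, so the width is 4 − 1 = 3 and tw(G) ≤ 3. For the lower bound, the 4 vertices {1, 2, 3, 6} are pairwise adjacent, and any tree decomposition puts a clique entirely inside one bag — forcing width ≥ 3. Therefore the treewidth is 3.

3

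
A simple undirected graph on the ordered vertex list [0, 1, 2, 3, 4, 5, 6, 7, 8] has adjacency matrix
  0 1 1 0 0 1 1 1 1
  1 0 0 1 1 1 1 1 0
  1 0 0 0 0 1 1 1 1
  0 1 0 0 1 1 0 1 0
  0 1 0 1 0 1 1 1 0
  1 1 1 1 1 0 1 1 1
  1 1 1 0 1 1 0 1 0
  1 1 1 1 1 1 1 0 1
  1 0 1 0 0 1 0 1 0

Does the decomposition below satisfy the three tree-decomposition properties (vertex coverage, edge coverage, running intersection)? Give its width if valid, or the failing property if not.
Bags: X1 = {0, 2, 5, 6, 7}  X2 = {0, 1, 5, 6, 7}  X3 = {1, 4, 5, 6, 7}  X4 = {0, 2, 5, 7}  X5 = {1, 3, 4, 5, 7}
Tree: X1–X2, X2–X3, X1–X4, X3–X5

No — vertex 8 appears in no bag.

A tree decomposition must satisfy three properties: every vertex lies in some bag; for every edge, both endpoints lie together in some bag; and for every vertex, the bags containing it form a connected subtree. Here vertex 8 appears in no bag, so the decomposition is invalid.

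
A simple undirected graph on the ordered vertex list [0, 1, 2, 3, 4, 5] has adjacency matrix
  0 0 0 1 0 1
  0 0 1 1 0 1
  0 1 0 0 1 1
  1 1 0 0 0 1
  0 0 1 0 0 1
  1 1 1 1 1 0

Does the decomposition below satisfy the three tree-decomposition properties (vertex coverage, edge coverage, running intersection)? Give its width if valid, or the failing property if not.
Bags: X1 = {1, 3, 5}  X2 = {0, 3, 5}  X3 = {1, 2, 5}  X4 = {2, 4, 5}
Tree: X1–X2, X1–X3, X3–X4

Yes; width 2.

Every vertex of G appears in some bag (union = {0, 1, 2, 3, 4, 5}); every edge is covered by a bag; and for each vertex v the set of bags containing v is connected in the bag tree. The decomposition is therefore valid. The largest bag has 3 vertices, so the width is 2.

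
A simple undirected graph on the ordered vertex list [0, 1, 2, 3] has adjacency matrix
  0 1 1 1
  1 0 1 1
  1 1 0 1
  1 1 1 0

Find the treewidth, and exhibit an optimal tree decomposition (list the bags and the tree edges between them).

With just one bag of size 4, the width is 4 − 1 = 3, so tw(G) ≤ 3. For the lower bound, the 4 vertices {0, 1, 2, 3} are pairwise adjacent, and any tree decomposition puts a clique entirely inside one bag — forcing width ≥ 3. Hence tw(G) = 3 exactly.

Treewidth 3.
One such decomposition:
Bags: B1 = {0, 1, 2, 3}
Tree: (single bag)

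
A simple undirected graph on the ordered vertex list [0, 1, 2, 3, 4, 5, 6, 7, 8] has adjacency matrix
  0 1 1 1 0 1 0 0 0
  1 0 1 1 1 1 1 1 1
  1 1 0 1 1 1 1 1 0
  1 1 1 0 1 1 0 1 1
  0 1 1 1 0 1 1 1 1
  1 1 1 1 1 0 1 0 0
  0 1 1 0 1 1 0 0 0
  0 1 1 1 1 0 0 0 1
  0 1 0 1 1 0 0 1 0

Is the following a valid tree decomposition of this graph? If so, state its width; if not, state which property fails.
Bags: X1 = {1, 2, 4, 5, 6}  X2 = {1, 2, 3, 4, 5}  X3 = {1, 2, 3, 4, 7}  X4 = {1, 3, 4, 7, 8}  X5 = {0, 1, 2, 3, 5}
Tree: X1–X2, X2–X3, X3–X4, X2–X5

Every vertex of G appears in some bag (union = {0, 1, 2, 3, 4, 5, 6, 7, 8}); every edge is covered by a bag; and for each vertex v the set of bags containing v is connected in the bag tree. The decomposition is therefore valid. The largest bag has 5 vertices, so the width is 4.

Yes; width 4.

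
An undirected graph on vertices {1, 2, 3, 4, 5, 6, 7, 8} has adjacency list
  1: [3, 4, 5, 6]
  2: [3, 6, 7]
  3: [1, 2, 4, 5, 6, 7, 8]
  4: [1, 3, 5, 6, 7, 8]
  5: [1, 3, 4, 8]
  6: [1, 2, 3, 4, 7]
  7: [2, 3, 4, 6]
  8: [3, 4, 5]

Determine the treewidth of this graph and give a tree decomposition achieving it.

Every bag has size at most 4, so the width is 4 − 1 = 3 and tw(G) ≤ 3. Conversely, {2, 3, 6, 7} is a clique of size 4, and the vertices of any clique must share a bag in every tree decomposition; so some bag has ≥ 4 vertices and tw(G) ≥ 3. Therefore the treewidth is 3.

Treewidth 3.
One such decomposition:
Bags: B1 = {3, 4, 6, 7}  B2 = {1, 3, 4, 6}  B3 = {1, 3, 4, 5}  B4 = {3, 4, 5, 8}  B5 = {2, 3, 6, 7}
Tree: B1–B2, B2–B3, B3–B4, B1–B5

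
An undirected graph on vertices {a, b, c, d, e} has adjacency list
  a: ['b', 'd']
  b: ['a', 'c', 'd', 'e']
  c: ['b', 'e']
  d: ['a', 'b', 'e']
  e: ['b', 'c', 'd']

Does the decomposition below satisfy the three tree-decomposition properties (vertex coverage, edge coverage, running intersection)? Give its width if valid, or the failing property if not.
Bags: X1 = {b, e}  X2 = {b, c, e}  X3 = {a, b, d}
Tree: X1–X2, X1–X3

A tree decomposition must satisfy three properties: every vertex lies in some bag; for every edge, both endpoints lie together in some bag; and for every vertex, the bags containing it form a connected subtree. Here edge (d,e) lies in no bag, so the decomposition is invalid.

No — edge (d,e) lies in no bag.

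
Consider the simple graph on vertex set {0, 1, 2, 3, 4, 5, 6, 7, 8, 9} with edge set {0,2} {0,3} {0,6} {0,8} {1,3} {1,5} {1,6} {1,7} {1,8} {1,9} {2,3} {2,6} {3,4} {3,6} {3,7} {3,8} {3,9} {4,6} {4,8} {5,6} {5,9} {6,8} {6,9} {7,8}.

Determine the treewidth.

3

A width-3 tree decomposition is:
Bags: B1 = {1, 3, 6, 8}  B2 = {1, 3, 7, 8}  B3 = {0, 3, 6, 8}  B4 = {1, 3, 6, 9}  B5 = {1, 5, 6, 9}  B6 = {3, 4, 6, 8}  B7 = {0, 2, 3, 6}
Tree: B1–B2, B1–B3, B1–B4, B4–B5, B3–B6, B3–B7
Every bag has size at most 4, so the width is 4 − 1 = 3 and tw(G) ≤ 3. For the lower bound, the 4 vertices {0, 3, 6, 8} are pairwise adjacent, and any tree decomposition puts a clique entirely inside one bag — forcing width ≥ 3. The upper and lower bounds meet at 3, so that is the treewidth.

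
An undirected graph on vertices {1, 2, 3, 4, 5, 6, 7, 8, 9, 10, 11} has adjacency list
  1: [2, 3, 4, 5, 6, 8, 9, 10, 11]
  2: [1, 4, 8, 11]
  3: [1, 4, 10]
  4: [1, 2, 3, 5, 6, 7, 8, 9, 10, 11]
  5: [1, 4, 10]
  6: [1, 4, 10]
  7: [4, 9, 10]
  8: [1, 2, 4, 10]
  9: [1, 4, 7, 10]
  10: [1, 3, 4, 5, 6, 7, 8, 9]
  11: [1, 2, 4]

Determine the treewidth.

A width-3 tree decomposition is:
Bags: B1 = {1, 3, 4, 10}  B2 = {1, 4, 5, 10}  B3 = {1, 4, 8, 10}  B4 = {1, 2, 4, 8}  B5 = {1, 4, 9, 10}  B6 = {1, 4, 6, 10}  B7 = {1, 2, 4, 11}  B8 = {4, 7, 9, 10}
Tree: B1–B2, B1–B3, B3–B4, B1–B5, B1–B6, B4–B7, B5–B8
Every bag has size at most 4, so the width is 4 − 1 = 3 and tw(G) ≤ 3. On the other hand G contains the 4-clique {1, 2, 4, 11}. A clique must lie in a single bag of any decomposition, so no decomposition can have width below 3. The upper and lower bounds meet at 3, so that is the treewidth.

3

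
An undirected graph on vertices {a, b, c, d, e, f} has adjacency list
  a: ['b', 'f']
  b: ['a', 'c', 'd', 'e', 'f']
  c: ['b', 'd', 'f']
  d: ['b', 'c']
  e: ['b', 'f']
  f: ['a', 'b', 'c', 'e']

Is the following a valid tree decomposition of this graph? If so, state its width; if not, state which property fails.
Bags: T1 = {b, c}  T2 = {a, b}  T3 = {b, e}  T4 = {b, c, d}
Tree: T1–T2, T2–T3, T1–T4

A tree decomposition must satisfy three properties: every vertex lies in some bag; for every edge, both endpoints lie together in some bag; and for every vertex, the bags containing it form a connected subtree. Here vertex f appears in no bag, so the decomposition is invalid.

No — vertex f appears in no bag.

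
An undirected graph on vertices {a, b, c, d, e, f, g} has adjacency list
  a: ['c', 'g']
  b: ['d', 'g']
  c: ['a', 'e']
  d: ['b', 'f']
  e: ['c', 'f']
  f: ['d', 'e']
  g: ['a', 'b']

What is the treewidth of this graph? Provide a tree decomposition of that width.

Every bag has size at most 3, so the width is 3 − 1 = 2 and tw(G) ≤ 2. For the lower bound, G contains the cycle a–g–b–d–f–e–c–a, so G is not a forest; only forests have treewidth ≤ 1, hence tw(G) ≥ 2. Hence tw(G) = 2 exactly.

Treewidth 2.
Bags: B1 = {a, b, g}  B2 = {a, b, d}  B3 = {a, d, f}  B4 = {a, e, f}  B5 = {a, c, e}
Tree: B1–B2, B2–B3, B3–B4, B4–B5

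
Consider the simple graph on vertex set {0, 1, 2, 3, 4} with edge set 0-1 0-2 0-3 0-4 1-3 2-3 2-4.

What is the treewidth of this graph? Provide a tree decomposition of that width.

Every bag has size at most 3, so the width is 3 − 1 = 2 and tw(G) ≤ 2. For the lower bound, the 3 vertices {0, 1, 3} are pairwise adjacent, and any tree decomposition puts a clique entirely inside one bag — forcing width ≥ 2. Combining the bounds, tw(G) = 2.

Treewidth 2.
One optimal decomposition is:
Bags: B1 = {0, 2, 4}  B2 = {0, 2, 3}  B3 = {0, 1, 3}
Tree: B1–B2, B2–B3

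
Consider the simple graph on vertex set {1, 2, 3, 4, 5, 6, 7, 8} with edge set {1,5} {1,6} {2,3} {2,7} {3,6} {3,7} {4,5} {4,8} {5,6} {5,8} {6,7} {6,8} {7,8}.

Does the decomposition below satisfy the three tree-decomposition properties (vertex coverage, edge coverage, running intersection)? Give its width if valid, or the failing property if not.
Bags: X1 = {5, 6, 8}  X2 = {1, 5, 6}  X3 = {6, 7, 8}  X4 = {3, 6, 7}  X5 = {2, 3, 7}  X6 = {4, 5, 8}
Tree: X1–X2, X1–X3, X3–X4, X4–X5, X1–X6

Yes; width 2.

Vertex coverage: the bags together contain {1, 2, 3, 4, 5, 6, 7, 8}, the full vertex set. Edge coverage: each edge of G has both endpoints in at least one bag. Running intersection: for every vertex, the bags containing it form a connected subtree. All three properties hold, so this is a valid tree decomposition of width max|bag| − 1 = 2, and hence tw(G) ≤ 2.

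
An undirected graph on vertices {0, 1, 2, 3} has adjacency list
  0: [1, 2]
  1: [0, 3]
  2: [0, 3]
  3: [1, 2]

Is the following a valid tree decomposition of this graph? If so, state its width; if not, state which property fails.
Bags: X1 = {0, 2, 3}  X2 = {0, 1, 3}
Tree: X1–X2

Vertex coverage: the bags together contain {0, 1, 2, 3}, the full vertex set. Edge coverage: each edge of G has both endpoints in at least one bag. Running intersection: for every vertex, the bags containing it form a connected subtree. All three properties hold, so this is a valid tree decomposition of width max|bag| − 1 = 2, and hence tw(G) ≤ 2.

Yes; width 2.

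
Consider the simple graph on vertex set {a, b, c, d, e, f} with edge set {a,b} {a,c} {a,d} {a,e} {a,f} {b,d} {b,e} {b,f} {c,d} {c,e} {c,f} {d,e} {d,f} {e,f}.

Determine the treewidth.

A width-4 tree decomposition is:
Bags: B1 = {a, b, d, e, f}  B2 = {a, c, d, e, f}
Tree: B1–B2
Each bag holds 5 vertices, so the decomposition has width 4, which upper-bounds the treewidth. For the lower bound, the 5 vertices {a, c, d, e, f} are pairwise adjacent, and any tree decomposition puts a clique entirely inside one bag — forcing width ≥ 4. The upper and lower bounds meet at 4, so that is the treewidth.

4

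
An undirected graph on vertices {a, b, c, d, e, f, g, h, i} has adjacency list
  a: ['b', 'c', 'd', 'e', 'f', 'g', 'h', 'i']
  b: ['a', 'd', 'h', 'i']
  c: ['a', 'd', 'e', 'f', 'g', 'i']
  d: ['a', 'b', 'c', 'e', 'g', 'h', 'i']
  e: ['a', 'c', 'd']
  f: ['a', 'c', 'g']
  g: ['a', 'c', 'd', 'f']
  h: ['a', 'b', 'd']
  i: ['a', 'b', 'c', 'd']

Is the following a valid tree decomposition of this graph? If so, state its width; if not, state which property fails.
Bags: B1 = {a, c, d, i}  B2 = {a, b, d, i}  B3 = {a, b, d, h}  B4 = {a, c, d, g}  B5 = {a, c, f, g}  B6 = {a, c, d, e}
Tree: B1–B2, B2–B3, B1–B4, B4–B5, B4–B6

Yes; width 3.

Vertex coverage: the bags together contain {a, b, c, d, e, f, g, h, i}, the full vertex set. Edge coverage: each edge of G has both endpoints in at least one bag. Running intersection: for every vertex, the bags containing it form a connected subtree. All three properties hold, so this is a valid tree decomposition of width max|bag| − 1 = 3, and hence tw(G) ≤ 3.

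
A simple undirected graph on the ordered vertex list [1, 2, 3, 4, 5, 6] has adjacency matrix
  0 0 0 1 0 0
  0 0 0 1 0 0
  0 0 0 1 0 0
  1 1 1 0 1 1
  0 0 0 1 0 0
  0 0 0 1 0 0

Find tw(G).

1

A width-1 tree decomposition is:
Bags: B1 = {4, 5}  B2 = {1, 4}  B3 = {2, 4}  B4 = {4, 6}  B5 = {3, 4}
Tree: B1–B2, B1–B3, B3–B4, B3–B5
The largest bag has 2 vertices, giving width 1; this decomposition certifies tw(G) ≤ 1. Since G has at least one edge (e.g. 5–4), it is not an edgeless graph, so tw(G) ≥ 1. The upper and lower bounds meet at 1, so that is the treewidth.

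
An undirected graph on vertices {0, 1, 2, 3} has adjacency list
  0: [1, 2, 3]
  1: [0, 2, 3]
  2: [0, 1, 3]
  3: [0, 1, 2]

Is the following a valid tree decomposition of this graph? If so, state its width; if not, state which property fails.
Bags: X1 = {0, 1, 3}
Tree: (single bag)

A tree decomposition must satisfy three properties: every vertex lies in some bag; for every edge, both endpoints lie together in some bag; and for every vertex, the bags containing it form a connected subtree. Here vertex 2 appears in no bag, so the decomposition is invalid.

No — vertex 2 appears in no bag.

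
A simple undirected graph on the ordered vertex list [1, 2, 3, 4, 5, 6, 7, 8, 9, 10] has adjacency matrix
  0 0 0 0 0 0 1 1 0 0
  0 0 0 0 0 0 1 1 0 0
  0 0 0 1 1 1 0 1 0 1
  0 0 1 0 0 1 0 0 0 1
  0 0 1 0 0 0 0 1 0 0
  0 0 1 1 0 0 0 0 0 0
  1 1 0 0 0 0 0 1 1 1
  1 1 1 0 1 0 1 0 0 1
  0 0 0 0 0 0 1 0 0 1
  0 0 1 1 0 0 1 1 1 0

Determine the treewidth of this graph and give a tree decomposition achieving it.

Each bag holds 3 vertices, so the decomposition has width 2, which upper-bounds the treewidth. Conversely, {3, 8, 10} is a clique of size 3, and the vertices of any clique must share a bag in every tree decomposition; so some bag has ≥ 3 vertices and tw(G) ≥ 2. Therefore the treewidth is 2.

Treewidth 2.
One optimal decomposition is:
Bags: B1 = {7, 8, 10}  B2 = {2, 7, 8}  B3 = {3, 8, 10}  B4 = {3, 4, 10}  B5 = {1, 7, 8}  B6 = {7, 9, 10}  B7 = {3, 5, 8}  B8 = {3, 4, 6}
Tree: B1–B2, B1–B3, B3–B4, B1–B5, B1–B6, B3–B7, B4–B8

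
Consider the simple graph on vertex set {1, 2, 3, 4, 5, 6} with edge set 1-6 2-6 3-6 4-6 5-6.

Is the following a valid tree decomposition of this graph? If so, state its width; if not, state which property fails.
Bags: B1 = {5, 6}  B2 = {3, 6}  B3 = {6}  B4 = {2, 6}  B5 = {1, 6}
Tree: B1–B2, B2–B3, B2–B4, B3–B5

No — vertex 4 appears in no bag.

A tree decomposition must satisfy three properties: every vertex lies in some bag; for every edge, both endpoints lie together in some bag; and for every vertex, the bags containing it form a connected subtree. Here vertex 4 appears in no bag, so the decomposition is invalid.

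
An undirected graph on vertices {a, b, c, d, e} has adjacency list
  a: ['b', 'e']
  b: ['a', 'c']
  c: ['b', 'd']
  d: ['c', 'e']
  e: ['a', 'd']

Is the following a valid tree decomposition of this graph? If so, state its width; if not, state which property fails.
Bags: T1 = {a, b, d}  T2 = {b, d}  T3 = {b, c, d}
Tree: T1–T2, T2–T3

A tree decomposition must satisfy three properties: every vertex lies in some bag; for every edge, both endpoints lie together in some bag; and for every vertex, the bags containing it form a connected subtree. Here vertex e appears in no bag, so the decomposition is invalid.

No — vertex e appears in no bag.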